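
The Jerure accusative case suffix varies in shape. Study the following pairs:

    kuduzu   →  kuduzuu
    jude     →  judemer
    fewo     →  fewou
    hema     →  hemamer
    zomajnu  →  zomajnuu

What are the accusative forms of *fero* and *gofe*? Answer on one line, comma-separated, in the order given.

ferou, gofemer

The pattern is rounding harmony: -u when the last vowel of the stem is a rounded vowel (*kuduzu*, *fewo*, *zomajnu*); -mer when the last vowel of the stem is an unrounded vowel (*jude*, *hema*).
Since the last vowel of *fero* is /o/ (a rounded vowel), it takes -u, giving *ferou*.
Since the last vowel of *gofe* is /e/ (an unrounded vowel), it takes -mer, giving *gofemer*.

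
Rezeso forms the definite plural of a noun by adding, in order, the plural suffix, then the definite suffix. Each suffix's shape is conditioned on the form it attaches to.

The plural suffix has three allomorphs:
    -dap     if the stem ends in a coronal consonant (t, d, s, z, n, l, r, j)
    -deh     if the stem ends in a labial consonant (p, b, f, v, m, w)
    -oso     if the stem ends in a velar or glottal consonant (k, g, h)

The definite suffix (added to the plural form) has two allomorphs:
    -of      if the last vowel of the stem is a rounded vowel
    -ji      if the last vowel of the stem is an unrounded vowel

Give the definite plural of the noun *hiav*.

hiavdehji

*hiav* — final consonant /v/ (labial) → -deh → *hiavdeh*.
The plural form *hiavdeh*: last vowel = /e/, an unrounded vowel → -ji → *hiavdehji*.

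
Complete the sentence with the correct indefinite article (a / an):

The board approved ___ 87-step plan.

The indefinite article is chosen by the initial *sound* of the following word, not its spelling.
The number *87* is spoken "eighty-…", beginning with /ˈeɪti/ — a vowel sound.
So the article is *an*: The board approved an 87-step plan.

an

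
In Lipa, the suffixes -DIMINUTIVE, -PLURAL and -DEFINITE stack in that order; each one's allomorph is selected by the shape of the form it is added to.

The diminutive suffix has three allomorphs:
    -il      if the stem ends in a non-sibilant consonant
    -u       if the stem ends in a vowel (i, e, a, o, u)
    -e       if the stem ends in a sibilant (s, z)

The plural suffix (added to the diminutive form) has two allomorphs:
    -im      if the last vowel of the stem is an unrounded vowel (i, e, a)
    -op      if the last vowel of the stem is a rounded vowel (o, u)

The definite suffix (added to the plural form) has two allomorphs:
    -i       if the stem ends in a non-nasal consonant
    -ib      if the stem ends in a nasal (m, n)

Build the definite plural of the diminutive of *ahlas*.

*ahlas* — final sound /s/ (a sibilant) → -e → *ahlase*.
Since the last vowel of the diminutive form *ahlase* is /e/ (an unrounded vowel), it takes -im, giving *ahlaseim*.
The final consonant of the plural form *ahlaseim* is /m/, which is a nasal, so the definite suffix is -ib, giving *ahlaseimib*.

ahlaseimib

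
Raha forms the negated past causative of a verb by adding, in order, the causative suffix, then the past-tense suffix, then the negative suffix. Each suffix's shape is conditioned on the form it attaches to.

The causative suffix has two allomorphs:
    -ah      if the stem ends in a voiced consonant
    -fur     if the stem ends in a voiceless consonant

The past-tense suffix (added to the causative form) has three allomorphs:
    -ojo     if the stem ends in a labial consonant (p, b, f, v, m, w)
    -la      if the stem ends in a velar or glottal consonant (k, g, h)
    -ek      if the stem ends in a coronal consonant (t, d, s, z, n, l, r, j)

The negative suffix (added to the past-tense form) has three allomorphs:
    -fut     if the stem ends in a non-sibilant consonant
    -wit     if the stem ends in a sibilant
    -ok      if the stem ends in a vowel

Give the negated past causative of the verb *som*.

somahlaok

Since the final consonant of *som* is /m/ (voiced), it takes -ah, giving *somah*.
The final consonant of the causative form *somah* is /h/, which is velar/glottal, so the past-tense suffix is -la, giving *somahla*.
Since the final sound of the past-tense form *somahla* is /a/ (a vowel), it takes -ok, giving *somahlaok*.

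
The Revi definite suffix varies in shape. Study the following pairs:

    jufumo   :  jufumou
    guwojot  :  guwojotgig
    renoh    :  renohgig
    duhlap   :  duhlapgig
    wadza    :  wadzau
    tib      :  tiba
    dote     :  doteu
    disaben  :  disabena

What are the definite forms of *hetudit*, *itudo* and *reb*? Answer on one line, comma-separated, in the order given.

The suffix is conditioned by the final sound: -gig when the stem ends in a voiceless consonant (*guwojot*, *renoh*, *duhlap*); -a when the stem ends in a voiced consonant (*tib*, *disaben*); -u when the stem ends in a vowel (*jufumo*, *wadza*, *dote*).
*hetudit* — final sound /t/ (a voiceless consonant) → -gig → *hetuditgig*.
The final sound of *itudo* is /o/, which is a vowel, so the suffix is -u, giving *itudou*.
The final sound of *reb* is /b/, which is a voiced consonant, so the suffix is -a, giving *reba*.

hetuditgig, itudou, reba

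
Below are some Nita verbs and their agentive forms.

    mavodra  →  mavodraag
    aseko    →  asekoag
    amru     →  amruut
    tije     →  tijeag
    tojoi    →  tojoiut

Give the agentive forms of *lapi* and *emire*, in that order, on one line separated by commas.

lapiut, emireag

Looking at the last vowel of each stem: -ut when the last vowel of the stem is a high vowel (*amru*, *tojoi*); -ag when the last vowel of the stem is a non-high vowel (*mavodra*, *aseko*, *tije*).
Since the last vowel of *lapi* is /i/ (a high vowel), it takes -ut, giving *lapiut*.
*emire* — last vowel /e/ (a non-high vowel) → -ag → *emireag*.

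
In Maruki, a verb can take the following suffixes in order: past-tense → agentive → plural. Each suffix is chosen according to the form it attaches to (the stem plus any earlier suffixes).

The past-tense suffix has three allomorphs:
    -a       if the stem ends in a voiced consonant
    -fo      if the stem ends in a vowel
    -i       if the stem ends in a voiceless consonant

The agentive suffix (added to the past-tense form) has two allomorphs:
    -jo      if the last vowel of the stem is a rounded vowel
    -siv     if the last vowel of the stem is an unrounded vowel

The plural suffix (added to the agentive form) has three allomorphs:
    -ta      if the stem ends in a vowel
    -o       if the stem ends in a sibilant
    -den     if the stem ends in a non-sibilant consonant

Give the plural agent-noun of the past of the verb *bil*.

bilasivden

*bil*: final sound = /l/, a voiced consonant → -a → *bila*.
Since the last vowel of the past-tense form *bila* is /a/ (an unrounded vowel), it takes -siv, giving *bilasiv*.
The agentive form *bilasiv* — final sound /v/ (a non-sibilant consonant) → -den → *bilasivden*.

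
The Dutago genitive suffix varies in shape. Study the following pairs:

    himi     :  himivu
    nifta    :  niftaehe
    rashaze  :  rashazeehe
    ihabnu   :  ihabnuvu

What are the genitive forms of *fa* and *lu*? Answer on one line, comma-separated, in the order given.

The suffix is conditioned by the last vowel: -vu when the last vowel of the stem is a high vowel (*himi*, *ihabnu*); -ehe when the last vowel of the stem is a non-high vowel (*nifta*, *rashaze*).
*fa*: last vowel = /a/, a non-high vowel → -ehe → *faehe*.
*lu* — last vowel /u/ (a high vowel) → -vu → *luvu*.

faehe, luvu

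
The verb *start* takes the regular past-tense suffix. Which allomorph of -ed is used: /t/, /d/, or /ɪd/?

/ɪd/

The stem *start* ends in /t/ or /d/.
The -ed suffix is realized as /ɪd/ after /t, d/; as /t/ after other voiceless consonants; and as /d/ after other voiced sounds.
So -ed on *start* is pronounced /ɪd/.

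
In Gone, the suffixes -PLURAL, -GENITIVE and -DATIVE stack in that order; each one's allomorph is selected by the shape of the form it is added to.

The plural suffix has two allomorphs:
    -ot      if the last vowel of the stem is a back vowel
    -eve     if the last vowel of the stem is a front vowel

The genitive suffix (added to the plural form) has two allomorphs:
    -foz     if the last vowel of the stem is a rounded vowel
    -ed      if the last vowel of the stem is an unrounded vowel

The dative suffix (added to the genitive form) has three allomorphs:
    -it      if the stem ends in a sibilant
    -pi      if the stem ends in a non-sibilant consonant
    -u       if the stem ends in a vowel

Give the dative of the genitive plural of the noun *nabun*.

*nabun* — last vowel /u/ (a back vowel) → -ot → *nabunot*.
The plural form *nabunot* — last vowel /o/ (a rounded vowel) → -foz → *nabunotfoz*.
The genitive form *nabunotfoz* — final sound /z/ (a sibilant) → -it → *nabunotfozit*.

nabunotfozit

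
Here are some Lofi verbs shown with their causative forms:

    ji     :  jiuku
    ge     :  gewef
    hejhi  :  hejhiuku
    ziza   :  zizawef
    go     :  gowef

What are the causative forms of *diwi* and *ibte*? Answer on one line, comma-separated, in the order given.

diwiuku, ibtewef

The suffix is conditioned by the last vowel: -uku when the last vowel of the stem is a high vowel (*ji*, *hejhi*); -wef when the last vowel of the stem is a non-high vowel (*ge*, *ziza*, *go*).
*diwi* — last vowel /i/ (a high vowel) → -uku → *diwiuku*.
*ibte* — last vowel /e/ (a non-high vowel) → -wef → *ibtewef*.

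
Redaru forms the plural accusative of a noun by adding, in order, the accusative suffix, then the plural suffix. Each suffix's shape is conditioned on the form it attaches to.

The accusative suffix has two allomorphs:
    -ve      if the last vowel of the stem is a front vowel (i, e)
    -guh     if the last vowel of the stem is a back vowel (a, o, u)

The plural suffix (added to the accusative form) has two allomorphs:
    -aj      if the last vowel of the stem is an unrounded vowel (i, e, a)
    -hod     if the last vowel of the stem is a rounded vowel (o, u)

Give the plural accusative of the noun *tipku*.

*tipku*: last vowel = /u/, a back vowel → -guh → *tipkuguh*.
The accusative form *tipkuguh* — last vowel /u/ (a rounded vowel) → -hod → *tipkuguhhod*.

tipkuguhhod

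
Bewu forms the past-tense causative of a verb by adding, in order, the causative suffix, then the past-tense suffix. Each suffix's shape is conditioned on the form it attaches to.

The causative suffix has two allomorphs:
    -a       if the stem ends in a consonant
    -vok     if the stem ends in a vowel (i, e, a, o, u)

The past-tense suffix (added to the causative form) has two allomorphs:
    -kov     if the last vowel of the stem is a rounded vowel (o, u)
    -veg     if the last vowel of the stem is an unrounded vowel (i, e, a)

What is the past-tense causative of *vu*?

vuvokkov

*vu*: final sound = /u/, a vowel → -vok → *vuvok*.
The last vowel of the causative form *vuvok* is /o/, which is a rounded vowel, so the past-tense suffix is -kov, giving *vuvokkov*.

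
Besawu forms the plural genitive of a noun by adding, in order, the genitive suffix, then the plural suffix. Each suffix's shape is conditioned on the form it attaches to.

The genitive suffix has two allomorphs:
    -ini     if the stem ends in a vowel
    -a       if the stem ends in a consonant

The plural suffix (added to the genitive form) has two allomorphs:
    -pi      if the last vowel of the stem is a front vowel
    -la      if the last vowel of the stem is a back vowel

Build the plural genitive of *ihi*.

*ihi*: final sound = /i/, a vowel → -ini → *ihiini*.
Since the last vowel of the genitive form *ihiini* is /i/ (a front vowel), it takes -pi, giving *ihiinipi*.

ihiinipi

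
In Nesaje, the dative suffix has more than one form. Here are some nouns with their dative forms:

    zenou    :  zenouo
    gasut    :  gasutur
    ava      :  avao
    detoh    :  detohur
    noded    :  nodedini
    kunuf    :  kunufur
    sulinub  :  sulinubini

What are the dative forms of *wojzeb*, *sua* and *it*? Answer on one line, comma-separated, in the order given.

wojzebini, suao, itur

The suffix is conditioned by the final sound: -ur when the stem ends in a voiceless consonant (*gasut*, *detoh*, *kunuf*); -ini when the stem ends in a voiced consonant (*noded*, *sulinub*); -o when the stem ends in a vowel (*zenou*, *ava*).
The final sound of *wojzeb* is /b/, which is a voiced consonant, so the suffix is -ini, giving *wojzebini*.
*sua*: final sound = /a/, a vowel → -o → *suao*.
*it*: final sound = /t/, a voiceless consonant → -ur → *itur*.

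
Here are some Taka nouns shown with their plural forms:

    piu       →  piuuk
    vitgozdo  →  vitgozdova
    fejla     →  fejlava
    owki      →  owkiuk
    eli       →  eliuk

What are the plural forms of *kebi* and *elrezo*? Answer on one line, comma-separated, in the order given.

The suffix is conditioned by the last vowel: -uk when the last vowel of the stem is a high vowel (*piu*, *owki*, *eli*); -va when the last vowel of the stem is a non-high vowel (*vitgozdo*, *fejla*).
*kebi*: last vowel = /i/, a high vowel → -uk → *kebiuk*.
*elrezo* — last vowel /o/ (a non-high vowel) → -va → *elrezova*.

kebiuk, elrezova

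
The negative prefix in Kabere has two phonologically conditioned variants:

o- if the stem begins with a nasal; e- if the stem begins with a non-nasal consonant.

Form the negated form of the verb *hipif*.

Since the first consonant of *hipif* is /h/ (non-nasal), it takes e-, giving *ehipif*.

ehipif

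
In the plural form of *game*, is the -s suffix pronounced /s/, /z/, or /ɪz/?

/z/

The stem *game* ends in a voiced non-sibilant sound.
The plural suffix surfaces as /ɪz/ after sibilants, /s/ after other voiceless consonants, and /z/ after other voiced sounds.
So the plural -s on *game* is pronounced /z/.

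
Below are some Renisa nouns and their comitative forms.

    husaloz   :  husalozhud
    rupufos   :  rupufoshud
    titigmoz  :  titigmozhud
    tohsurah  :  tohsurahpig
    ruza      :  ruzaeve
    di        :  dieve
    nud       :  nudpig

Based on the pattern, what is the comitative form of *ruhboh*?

The alternation tracks the final sound of the stem — -hud when the stem ends in a sibilant (*husaloz*, *rupufos*, *titigmoz*); -pig when the stem ends in a non-sibilant consonant (*tohsurah*, *nud*); -eve when the stem ends in a vowel (*ruza*, *di*).
The final sound of *ruhboh* is /h/, which is a non-sibilant consonant, so the suffix is -pig, giving *ruhbohpig*.

ruhbohpig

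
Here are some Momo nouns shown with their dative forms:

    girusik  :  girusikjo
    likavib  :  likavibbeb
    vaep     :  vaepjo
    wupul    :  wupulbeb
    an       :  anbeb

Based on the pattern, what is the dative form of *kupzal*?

The suffix is conditioned by the final consonant: -jo when the stem ends in a voiceless consonant (*girusik*, *vaep*); -beb when the stem ends in a voiced consonant (*likavib*, *wupul*, *an*).
*kupzal* — final consonant /l/ (voiced) → -beb → *kupzalbeb*.

kupzalbeb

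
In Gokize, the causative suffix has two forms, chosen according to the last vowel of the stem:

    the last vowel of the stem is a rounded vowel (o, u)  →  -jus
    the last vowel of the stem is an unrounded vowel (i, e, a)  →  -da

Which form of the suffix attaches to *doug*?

*doug* — last vowel /u/ (a rounded vowel) → -jus.

-jus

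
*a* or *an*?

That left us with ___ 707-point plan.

a

The indefinite article is chosen by the initial *sound* of the following word, not its spelling.
The number *707* is spoken "seven hundred …", beginning with /ˈsɛvən/ — a consonant sound.
So the article is *a*: That left us with a 707-point plan.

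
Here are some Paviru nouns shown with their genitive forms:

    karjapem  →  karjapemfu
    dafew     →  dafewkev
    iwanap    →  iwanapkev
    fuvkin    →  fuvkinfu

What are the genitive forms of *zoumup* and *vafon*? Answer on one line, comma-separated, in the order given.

zoumupkev, vafonfu

The pattern is nasality of the final consonant: -fu when the stem ends in a nasal (*karjapem*, *fuvkin*); -kev when the stem ends in a non-nasal consonant (*dafew*, *iwanap*).
Since the final consonant of *zoumup* is /p/ (non-nasal), it takes -kev, giving *zoumupkev*.
*vafon* — final consonant /n/ (a nasal) → -fu → *vafonfu*.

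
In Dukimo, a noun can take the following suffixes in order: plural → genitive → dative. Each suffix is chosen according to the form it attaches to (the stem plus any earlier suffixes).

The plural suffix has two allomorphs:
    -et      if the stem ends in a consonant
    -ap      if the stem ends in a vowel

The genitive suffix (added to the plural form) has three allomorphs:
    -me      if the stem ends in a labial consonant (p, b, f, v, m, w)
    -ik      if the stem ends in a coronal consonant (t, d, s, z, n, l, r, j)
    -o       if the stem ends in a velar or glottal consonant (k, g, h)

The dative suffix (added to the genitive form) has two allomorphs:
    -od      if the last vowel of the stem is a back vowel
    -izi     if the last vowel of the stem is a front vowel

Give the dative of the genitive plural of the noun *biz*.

bizetikizi

*biz*: final sound = /z/, a consonant → -et → *bizet*.
The plural form *bizet* — final consonant /t/ (coronal) → -ik → *bizetik*.
The genitive form *bizetik* — last vowel /i/ (a front vowel) → -izi → *bizetikizi*.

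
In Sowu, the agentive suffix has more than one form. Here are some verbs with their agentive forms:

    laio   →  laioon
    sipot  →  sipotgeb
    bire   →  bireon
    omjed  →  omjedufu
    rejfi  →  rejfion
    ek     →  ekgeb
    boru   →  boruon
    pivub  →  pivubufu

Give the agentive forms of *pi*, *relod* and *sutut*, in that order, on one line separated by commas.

pion, relodufu, sututgeb

The pattern is voicing of the final sound: -geb when the stem ends in a voiceless consonant (*sipot*, *ek*); -ufu when the stem ends in a voiced consonant (*omjed*, *pivub*); -on when the stem ends in a vowel (*laio*, *bire*, *rejfi*, *boru*).
Since the final sound of *pi* is /i/ (a vowel), it takes -on, giving *pion*.
The final sound of *relod* is /d/, which is a voiced consonant, so the suffix is -ufu, giving *relodufu*.
Since the final sound of *sutut* is /t/ (a voiceless consonant), it takes -geb, giving *sututgeb*.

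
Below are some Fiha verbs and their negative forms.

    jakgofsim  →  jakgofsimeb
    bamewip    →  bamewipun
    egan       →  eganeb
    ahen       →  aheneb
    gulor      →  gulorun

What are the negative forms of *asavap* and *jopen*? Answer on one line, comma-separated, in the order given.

asavapun, jopeneb

The suffix is conditioned by the final consonant: -eb when the stem ends in a nasal (*jakgofsim*, *egan*, *ahen*); -un when the stem ends in a non-nasal consonant (*bamewip*, *gulor*).
*asavap* — final consonant /p/ (non-nasal) → -un → *asavapun*.
*jopen*: final consonant = /n/, a nasal → -eb → *jopeneb*.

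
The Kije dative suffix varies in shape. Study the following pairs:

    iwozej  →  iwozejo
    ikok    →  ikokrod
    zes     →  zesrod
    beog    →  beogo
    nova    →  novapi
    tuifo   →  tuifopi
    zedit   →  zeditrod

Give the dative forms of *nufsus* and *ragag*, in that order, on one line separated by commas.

The suffix is conditioned by the final sound: -rod when the stem ends in a voiceless consonant (*ikok*, *zes*, *zedit*); -o when the stem ends in a voiced consonant (*iwozej*, *beog*); -pi when the stem ends in a vowel (*nova*, *tuifo*).
Since the final sound of *nufsus* is /s/ (a voiceless consonant), it takes -rod, giving *nufsusrod*.
*ragag*: final sound = /g/, a voiced consonant → -o → *ragago*.

nufsusrod, ragago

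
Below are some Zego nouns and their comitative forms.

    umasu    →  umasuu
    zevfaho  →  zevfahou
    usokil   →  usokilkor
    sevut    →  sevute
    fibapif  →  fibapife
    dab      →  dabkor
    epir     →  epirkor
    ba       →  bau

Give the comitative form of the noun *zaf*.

The pattern is voicing of the final sound: -e when the stem ends in a voiceless consonant (*sevut*, *fibapif*); -kor when the stem ends in a voiced consonant (*usokil*, *dab*, *epir*); -u when the stem ends in a vowel (*umasu*, *zevfaho*, *ba*).
*zaf* — final sound /f/ (a voiceless consonant) → -e → *zafe*.

zafe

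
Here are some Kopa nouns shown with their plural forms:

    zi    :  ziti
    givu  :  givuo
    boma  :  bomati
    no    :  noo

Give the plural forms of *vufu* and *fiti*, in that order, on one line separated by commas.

vufuo, fititi

Looking at the last vowel of each stem: -o when the last vowel of the stem is a rounded vowel (*givu*, *no*); -ti when the last vowel of the stem is an unrounded vowel (*zi*, *boma*).
*vufu*: last vowel = /u/, a rounded vowel → -o → *vufuo*.
*fiti* — last vowel /i/ (an unrounded vowel) → -ti → *fititi*.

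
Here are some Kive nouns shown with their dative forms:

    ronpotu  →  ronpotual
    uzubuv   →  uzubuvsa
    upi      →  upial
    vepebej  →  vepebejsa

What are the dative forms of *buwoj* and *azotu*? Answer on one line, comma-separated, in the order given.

buwojsa, azotual

The alternation tracks the final sound of the stem — -sa when the stem ends in a consonant (*uzubuv*, *vepebej*); -al when the stem ends in a vowel (*ronpotu*, *upi*).
*buwoj*: final sound = /j/, a consonant → -sa → *buwojsa*.
*azotu* — final sound /u/ (a vowel) → -al → *azotual*.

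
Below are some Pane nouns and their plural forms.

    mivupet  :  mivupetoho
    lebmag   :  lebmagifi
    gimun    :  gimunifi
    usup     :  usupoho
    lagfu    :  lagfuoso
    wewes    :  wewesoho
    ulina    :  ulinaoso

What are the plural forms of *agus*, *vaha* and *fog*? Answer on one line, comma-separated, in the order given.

The pattern is voicing of the final sound: -oho when the stem ends in a voiceless consonant (*mivupet*, *usup*, *wewes*); -ifi when the stem ends in a voiced consonant (*lebmag*, *gimun*); -oso when the stem ends in a vowel (*lagfu*, *ulina*).
*agus*: final sound = /s/, a voiceless consonant → -oho → *agusoho*.
The final sound of *vaha* is /a/, which is a vowel, so the suffix is -oso, giving *vahaoso*.
*fog*: final sound = /g/, a voiced consonant → -ifi → *fogifi*.

agusoho, vahaoso, fogifi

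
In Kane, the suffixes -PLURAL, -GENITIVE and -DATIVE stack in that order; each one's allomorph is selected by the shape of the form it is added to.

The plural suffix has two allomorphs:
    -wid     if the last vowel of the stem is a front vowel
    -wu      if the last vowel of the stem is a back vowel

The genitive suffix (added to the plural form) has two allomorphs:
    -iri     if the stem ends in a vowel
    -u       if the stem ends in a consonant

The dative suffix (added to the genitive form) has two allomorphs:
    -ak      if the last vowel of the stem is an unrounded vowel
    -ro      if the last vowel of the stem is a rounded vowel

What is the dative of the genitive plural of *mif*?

The last vowel of *mif* is /i/, which is a front vowel, so the plural suffix is -wid, giving *mifwid*.
Since the final sound of the plural form *mifwid* is /d/ (a consonant), it takes -u, giving *mifwidu*.
The genitive form *mifwidu*: last vowel = /u/, a rounded vowel → -ro → *mifwiduro*.

mifwiduro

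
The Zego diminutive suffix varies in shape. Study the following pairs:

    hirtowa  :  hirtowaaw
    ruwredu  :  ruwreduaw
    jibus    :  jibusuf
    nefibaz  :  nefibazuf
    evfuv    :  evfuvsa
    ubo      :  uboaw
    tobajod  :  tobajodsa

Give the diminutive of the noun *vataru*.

The suffix is conditioned by the final sound: -uf when the stem ends in a sibilant (*jibus*, *nefibaz*); -sa when the stem ends in a non-sibilant consonant (*evfuv*, *tobajod*); -aw when the stem ends in a vowel (*hirtowa*, *ruwredu*, *ubo*).
*vataru* — final sound /u/ (a vowel) → -aw → *vataruaw*.

vataruaw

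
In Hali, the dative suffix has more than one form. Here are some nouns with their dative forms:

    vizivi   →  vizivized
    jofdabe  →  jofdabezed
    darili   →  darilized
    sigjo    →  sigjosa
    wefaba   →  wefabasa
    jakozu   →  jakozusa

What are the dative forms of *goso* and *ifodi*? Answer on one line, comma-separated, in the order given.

gososa, ifodized

The pattern is front/back vowel harmony: -zed when the last vowel of the stem is a front vowel (*vizivi*, *jofdabe*, *darili*); -sa when the last vowel of the stem is a back vowel (*sigjo*, *wefaba*, *jakozu*).
Since the last vowel of *goso* is /o/ (a back vowel), it takes -sa, giving *gososa*.
Since the last vowel of *ifodi* is /i/ (a front vowel), it takes -zed, giving *ifodized*.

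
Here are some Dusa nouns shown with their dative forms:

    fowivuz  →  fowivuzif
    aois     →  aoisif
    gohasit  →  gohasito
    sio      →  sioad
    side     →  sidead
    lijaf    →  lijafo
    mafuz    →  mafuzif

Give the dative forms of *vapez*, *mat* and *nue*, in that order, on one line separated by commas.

The pattern is sibilance of the final sound: -if when the stem ends in a sibilant (*fowivuz*, *aois*, *mafuz*); -o when the stem ends in a non-sibilant consonant (*gohasit*, *lijaf*); -ad when the stem ends in a vowel (*sio*, *side*).
Since the final sound of *vapez* is /z/ (a sibilant), it takes -if, giving *vapezif*.
*mat*: final sound = /t/, a non-sibilant consonant → -o → *mato*.
*nue*: final sound = /e/, a vowel → -ad → *nuead*.

vapezif, mato, nuead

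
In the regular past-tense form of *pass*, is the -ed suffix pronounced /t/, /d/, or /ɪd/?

/t/

The stem *pass* ends in a voiceless consonant other than /t/.
The -ed suffix is realized as /ɪd/ after /t, d/; as /t/ after other voiceless consonants; and as /d/ after other voiced sounds.
So -ed on *pass* is pronounced /t/.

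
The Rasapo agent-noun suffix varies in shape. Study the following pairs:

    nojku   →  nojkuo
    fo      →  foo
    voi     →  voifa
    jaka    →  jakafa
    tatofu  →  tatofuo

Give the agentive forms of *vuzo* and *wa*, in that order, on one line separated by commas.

The pattern is rounding harmony: -o when the last vowel of the stem is a rounded vowel (*nojku*, *fo*, *tatofu*); -fa when the last vowel of the stem is an unrounded vowel (*voi*, *jaka*).
Since the last vowel of *vuzo* is /o/ (a rounded vowel), it takes -o, giving *vuzoo*.
*wa* — last vowel /a/ (an unrounded vowel) → -fa → *wafa*.

vuzoo, wafa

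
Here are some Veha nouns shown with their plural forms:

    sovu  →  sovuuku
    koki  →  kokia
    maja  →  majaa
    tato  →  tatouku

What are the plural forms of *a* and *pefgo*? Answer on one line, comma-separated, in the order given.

The pattern is rounding harmony: -uku when the last vowel of the stem is a rounded vowel (*sovu*, *tato*); -a when the last vowel of the stem is an unrounded vowel (*koki*, *maja*).
Since the last vowel of *a* is /a/ (an unrounded vowel), it takes -a, giving *aa*.
*pefgo*: last vowel = /o/, a rounded vowel → -uku → *pefgouku*.

aa, pefgouku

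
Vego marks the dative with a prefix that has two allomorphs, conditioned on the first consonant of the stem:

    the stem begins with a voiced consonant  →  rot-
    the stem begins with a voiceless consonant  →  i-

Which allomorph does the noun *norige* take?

Since the first consonant of *norige* is /n/ (voiced), it takes rot-.

rot-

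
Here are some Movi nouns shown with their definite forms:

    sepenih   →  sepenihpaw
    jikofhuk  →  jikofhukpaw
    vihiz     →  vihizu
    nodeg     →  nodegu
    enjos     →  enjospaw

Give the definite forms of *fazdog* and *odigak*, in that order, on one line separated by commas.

fazdogu, odigakpaw

The alternation tracks the final consonant of the stem — -paw when the stem ends in a voiceless consonant (*sepenih*, *jikofhuk*, *enjos*); -u when the stem ends in a voiced consonant (*vihiz*, *nodeg*).
The final consonant of *fazdog* is /g/, which is voiced, so the suffix is -u, giving *fazdogu*.
*odigak* — final consonant /k/ (voiceless) → -paw → *odigakpaw*.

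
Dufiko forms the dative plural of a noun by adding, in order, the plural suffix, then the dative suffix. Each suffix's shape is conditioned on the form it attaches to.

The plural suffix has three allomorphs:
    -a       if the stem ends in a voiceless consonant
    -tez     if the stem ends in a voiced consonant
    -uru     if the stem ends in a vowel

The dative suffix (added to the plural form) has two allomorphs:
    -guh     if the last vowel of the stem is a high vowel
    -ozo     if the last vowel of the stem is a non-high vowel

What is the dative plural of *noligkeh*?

*noligkeh*: final sound = /h/, a voiceless consonant → -a → *noligkeha*.
Since the last vowel of the plural form *noligkeha* is /a/ (a non-high vowel), it takes -ozo, giving *noligkehaozo*.

noligkehaozo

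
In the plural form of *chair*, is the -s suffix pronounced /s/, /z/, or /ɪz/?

The stem *chair* ends in a voiced non-sibilant sound.
The plural suffix surfaces as /ɪz/ after sibilants, /s/ after other voiceless consonants, and /z/ after other voiced sounds.
So the plural -s on *chair* is pronounced /z/.

/z/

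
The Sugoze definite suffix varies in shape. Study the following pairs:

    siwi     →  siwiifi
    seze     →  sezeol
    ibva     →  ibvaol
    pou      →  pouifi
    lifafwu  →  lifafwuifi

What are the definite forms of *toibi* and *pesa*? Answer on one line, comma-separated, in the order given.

Looking at the last vowel of each stem: -ifi when the last vowel of the stem is a high vowel (*siwi*, *pou*, *lifafwu*); -ol when the last vowel of the stem is a non-high vowel (*seze*, *ibva*).
*toibi*: last vowel = /i/, a high vowel → -ifi → *toibiifi*.
The last vowel of *pesa* is /a/, which is a non-high vowel, so the suffix is -ol, giving *pesaol*.

toibiifi, pesaol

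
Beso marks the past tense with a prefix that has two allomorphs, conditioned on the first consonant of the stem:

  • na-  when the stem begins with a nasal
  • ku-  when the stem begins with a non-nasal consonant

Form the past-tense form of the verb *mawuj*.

*mawuj* — first consonant /m/ (a nasal) → na- → *namawuj*.

namawuj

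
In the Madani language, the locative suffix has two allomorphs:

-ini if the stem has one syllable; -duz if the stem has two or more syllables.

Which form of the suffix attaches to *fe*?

With one syllable, *fe* takes -ini.

-ini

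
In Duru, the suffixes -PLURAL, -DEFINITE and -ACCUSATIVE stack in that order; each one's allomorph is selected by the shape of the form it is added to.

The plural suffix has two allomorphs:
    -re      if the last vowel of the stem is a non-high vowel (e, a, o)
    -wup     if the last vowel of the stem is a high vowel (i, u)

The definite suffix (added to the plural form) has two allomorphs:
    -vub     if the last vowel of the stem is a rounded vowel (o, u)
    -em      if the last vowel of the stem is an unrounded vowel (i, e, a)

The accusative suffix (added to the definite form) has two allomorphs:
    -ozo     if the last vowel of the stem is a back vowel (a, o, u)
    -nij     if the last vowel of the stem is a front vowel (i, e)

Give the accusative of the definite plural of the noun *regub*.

*regub* — last vowel /u/ (a high vowel) → -wup → *regubwup*.
The last vowel of the plural form *regubwup* is /u/, which is a rounded vowel, so the definite suffix is -vub, giving *regubwupvub*.
The definite form *regubwupvub*: last vowel = /u/, a back vowel → -ozo → *regubwupvubozo*.

regubwupvubozo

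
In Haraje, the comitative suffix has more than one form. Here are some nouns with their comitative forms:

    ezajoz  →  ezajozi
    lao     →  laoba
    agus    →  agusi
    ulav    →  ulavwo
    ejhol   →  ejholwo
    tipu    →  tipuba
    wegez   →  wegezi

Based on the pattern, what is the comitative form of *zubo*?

The alternation tracks the final sound of the stem — -i when the stem ends in a sibilant (*ezajoz*, *agus*, *wegez*); -wo when the stem ends in a non-sibilant consonant (*ulav*, *ejhol*); -ba when the stem ends in a vowel (*lao*, *tipu*).
Since the final sound of *zubo* is /o/ (a vowel), it takes -ba, giving *zuboba*.

zuboba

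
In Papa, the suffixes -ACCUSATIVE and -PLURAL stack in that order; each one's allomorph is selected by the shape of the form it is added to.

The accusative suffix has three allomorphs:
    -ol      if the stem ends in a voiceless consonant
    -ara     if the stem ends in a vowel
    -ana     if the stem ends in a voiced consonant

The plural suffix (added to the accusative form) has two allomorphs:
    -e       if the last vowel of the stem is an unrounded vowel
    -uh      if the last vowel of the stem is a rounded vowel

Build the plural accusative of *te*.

The final sound of *te* is /e/, which is a vowel, so the accusative suffix is -ara, giving *teara*.
The last vowel of the accusative form *teara* is /a/, which is an unrounded vowel, so the plural suffix is -e, giving *tearae*.

tearae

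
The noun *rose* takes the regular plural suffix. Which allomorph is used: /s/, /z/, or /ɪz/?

The stem *rose* ends in a sibilant (/s, z, ʃ, ʒ, tʃ, dʒ/).
The plural suffix surfaces as /ɪz/ after sibilants, /s/ after other voiceless consonants, and /z/ after other voiced sounds.
So the plural -s on *rose* is pronounced /ɪz/.

/ɪz/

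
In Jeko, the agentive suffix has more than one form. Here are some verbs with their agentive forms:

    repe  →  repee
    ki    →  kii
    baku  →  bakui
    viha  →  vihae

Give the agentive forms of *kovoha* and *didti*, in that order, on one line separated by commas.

The suffix is conditioned by the last vowel: -i when the last vowel of the stem is a high vowel (*ki*, *baku*); -e when the last vowel of the stem is a non-high vowel (*repe*, *viha*).
*kovoha*: last vowel = /a/, a non-high vowel → -e → *kovohae*.
*didti* — last vowel /i/ (a high vowel) → -i → *didtii*.

kovohae, didtii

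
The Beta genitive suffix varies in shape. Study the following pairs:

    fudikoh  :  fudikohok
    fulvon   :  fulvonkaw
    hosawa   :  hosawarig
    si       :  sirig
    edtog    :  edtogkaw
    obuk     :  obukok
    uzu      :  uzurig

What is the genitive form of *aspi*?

The alternation tracks the final sound of the stem — -ok when the stem ends in a voiceless consonant (*fudikoh*, *obuk*); -kaw when the stem ends in a voiced consonant (*fulvon*, *edtog*); -rig when the stem ends in a vowel (*hosawa*, *si*, *uzu*).
The final sound of *aspi* is /i/, which is a vowel, so the suffix is -rig, giving *aspirig*.

aspirig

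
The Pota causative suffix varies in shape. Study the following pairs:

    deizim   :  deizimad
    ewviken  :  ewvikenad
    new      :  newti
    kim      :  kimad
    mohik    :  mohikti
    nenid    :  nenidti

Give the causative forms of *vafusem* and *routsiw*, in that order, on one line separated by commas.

Looking at the final consonant of each stem: -ad when the stem ends in a nasal (*deizim*, *ewviken*, *kim*); -ti when the stem ends in a non-nasal consonant (*new*, *mohik*, *nenid*).
*vafusem* — final consonant /m/ (a nasal) → -ad → *vafusemad*.
*routsiw*: final consonant = /w/, non-nasal → -ti → *routsiwti*.

vafusemad, routsiwti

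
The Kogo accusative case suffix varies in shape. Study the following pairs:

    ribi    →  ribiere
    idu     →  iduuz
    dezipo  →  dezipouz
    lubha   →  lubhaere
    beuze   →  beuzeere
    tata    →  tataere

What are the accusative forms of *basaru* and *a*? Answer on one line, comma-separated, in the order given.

The suffix is conditioned by the last vowel: -uz when the last vowel of the stem is a rounded vowel (*idu*, *dezipo*); -ere when the last vowel of the stem is an unrounded vowel (*ribi*, *lubha*, *beuze*, *tata*).
*basaru*: last vowel = /u/, a rounded vowel → -uz → *basaruuz*.
*a* — last vowel /a/ (an unrounded vowel) → -ere → *aere*.

basaruuz, aere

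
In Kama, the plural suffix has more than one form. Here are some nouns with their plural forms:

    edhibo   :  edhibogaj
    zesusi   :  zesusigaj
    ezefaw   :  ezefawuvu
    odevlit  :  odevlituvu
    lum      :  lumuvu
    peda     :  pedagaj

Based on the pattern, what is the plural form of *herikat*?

The suffix is conditioned by the final sound: -uvu when the stem ends in a consonant (*ezefaw*, *odevlit*, *lum*); -gaj when the stem ends in a vowel (*edhibo*, *zesusi*, *peda*).
*herikat*: final sound = /t/, a consonant → -uvu → *herikatuvu*.

herikatuvu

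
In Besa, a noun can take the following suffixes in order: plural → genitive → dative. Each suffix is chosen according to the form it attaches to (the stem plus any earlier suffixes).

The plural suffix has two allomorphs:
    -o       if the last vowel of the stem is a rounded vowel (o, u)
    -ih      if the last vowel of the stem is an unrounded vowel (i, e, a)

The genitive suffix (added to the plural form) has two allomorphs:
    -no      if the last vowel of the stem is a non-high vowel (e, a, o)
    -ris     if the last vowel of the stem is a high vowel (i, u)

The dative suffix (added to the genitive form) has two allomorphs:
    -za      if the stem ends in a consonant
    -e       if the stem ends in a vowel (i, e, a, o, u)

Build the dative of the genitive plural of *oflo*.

ofloonoe

The last vowel of *oflo* is /o/, which is a rounded vowel, so the plural suffix is -o, giving *ofloo*.
The last vowel of the plural form *ofloo* is /o/, which is a non-high vowel, so the genitive suffix is -no, giving *ofloono*.
The genitive form *ofloono*: final sound = /o/, a vowel → -e → *ofloonoe*.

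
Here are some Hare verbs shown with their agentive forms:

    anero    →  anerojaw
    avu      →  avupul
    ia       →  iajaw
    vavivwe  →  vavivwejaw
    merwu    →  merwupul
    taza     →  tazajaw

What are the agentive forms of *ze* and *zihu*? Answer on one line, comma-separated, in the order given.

zejaw, zihupul

The pattern is height harmony: -pul when the last vowel of the stem is a high vowel (*avu*, *merwu*); -jaw when the last vowel of the stem is a non-high vowel (*anero*, *ia*, *vavivwe*, *taza*).
*ze* — last vowel /e/ (a non-high vowel) → -jaw → *zejaw*.
*zihu* — last vowel /u/ (a high vowel) → -pul → *zihupul*.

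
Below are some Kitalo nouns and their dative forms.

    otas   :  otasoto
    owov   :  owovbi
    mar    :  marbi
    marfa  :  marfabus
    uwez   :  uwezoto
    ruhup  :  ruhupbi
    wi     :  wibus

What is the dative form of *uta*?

utabus

The pattern is sibilance of the final sound: -oto when the stem ends in a sibilant (*otas*, *uwez*); -bi when the stem ends in a non-sibilant consonant (*owov*, *mar*, *ruhup*); -bus when the stem ends in a vowel (*marfa*, *wi*).
The final sound of *uta* is /a/, which is a vowel, so the suffix is -bus, giving *utabus*.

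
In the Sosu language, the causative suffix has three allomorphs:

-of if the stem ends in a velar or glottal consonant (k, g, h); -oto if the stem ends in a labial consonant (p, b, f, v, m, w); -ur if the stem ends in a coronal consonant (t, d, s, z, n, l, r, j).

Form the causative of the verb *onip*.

*onip*: final consonant = /p/, labial → -oto → *onipoto*.

onipoto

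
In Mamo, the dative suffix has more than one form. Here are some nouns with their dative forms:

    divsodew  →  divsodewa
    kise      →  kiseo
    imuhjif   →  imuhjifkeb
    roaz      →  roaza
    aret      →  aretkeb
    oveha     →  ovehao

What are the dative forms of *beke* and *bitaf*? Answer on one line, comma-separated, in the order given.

bekeo, bitafkeb

The pattern is voicing of the final sound: -keb when the stem ends in a voiceless consonant (*imuhjif*, *aret*); -a when the stem ends in a voiced consonant (*divsodew*, *roaz*); -o when the stem ends in a vowel (*kise*, *oveha*).
*beke* — final sound /e/ (a vowel) → -o → *bekeo*.
Since the final sound of *bitaf* is /f/ (a voiceless consonant), it takes -keb, giving *bitafkeb*.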